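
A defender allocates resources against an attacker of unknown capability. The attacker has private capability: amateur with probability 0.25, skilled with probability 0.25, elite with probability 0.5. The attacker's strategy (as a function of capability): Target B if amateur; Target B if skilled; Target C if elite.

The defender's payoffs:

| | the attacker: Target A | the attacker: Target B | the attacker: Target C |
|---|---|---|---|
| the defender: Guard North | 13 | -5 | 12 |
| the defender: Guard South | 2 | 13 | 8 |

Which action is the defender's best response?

Guard South

E[Guard North] = 0.25·(-5) + 0.25·(-5) + 0.5·(12) = 3.5
E[Guard South] = 0.25·(13) + 0.25·(13) + 0.5·(8) = 10.5
Best response: Guard South (10.5 is the largest).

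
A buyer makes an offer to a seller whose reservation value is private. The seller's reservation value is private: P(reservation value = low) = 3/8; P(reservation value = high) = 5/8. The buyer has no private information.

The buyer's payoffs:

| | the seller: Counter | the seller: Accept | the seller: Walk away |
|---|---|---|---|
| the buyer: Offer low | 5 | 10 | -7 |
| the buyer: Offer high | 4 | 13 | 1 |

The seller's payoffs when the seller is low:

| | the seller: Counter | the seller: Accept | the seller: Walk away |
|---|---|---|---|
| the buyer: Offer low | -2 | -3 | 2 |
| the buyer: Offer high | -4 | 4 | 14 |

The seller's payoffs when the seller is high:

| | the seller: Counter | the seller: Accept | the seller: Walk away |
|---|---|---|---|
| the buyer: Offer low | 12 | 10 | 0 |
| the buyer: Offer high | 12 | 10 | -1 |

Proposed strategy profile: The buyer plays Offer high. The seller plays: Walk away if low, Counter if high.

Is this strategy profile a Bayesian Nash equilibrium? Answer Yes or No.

Yes

A profile is a BNE iff every type of every player is best-responding given beliefs about the other side.
The buyer plays Offer high: E[Offer high] = 3/8·(1) + 5/8·(4) = 23/8; E[Offer low] = 1/2. Best-responding. ✓
The seller (reservation value low), facing Offer high: Counter gives -4, Accept gives 4, Walk away gives 14. Proposed Walk away is best. ✓
The seller (reservation value high), facing Offer high: Counter gives 12, Accept gives 10, Walk away gives -1. Proposed Counter is best. ✓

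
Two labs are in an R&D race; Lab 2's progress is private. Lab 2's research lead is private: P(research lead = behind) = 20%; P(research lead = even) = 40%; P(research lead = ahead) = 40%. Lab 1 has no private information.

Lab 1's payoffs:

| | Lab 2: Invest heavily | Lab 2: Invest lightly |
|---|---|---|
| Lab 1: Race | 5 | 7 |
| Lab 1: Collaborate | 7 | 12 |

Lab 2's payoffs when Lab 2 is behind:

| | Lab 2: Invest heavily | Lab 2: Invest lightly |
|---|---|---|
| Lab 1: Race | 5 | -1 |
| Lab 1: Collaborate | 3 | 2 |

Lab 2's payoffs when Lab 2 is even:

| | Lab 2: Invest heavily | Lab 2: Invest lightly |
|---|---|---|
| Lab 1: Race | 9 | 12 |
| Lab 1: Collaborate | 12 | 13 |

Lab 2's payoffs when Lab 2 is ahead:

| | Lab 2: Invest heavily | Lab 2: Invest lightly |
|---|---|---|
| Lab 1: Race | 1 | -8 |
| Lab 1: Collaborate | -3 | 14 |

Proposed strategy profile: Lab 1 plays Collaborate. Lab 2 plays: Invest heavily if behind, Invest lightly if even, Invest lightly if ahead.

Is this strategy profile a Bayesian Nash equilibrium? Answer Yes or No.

Yes

Lab 1 plays Collaborate: E[Collaborate] = 0.2·(7) + 0.4·(12) + 0.4·(12) = 11; E[Race] = 6.6. Best-responding. ✓
Lab 2 (research lead behind), facing Collaborate: Invest heavily gives 3, Invest lightly gives 2. Proposed Invest heavily is best. ✓
Lab 2 (research lead even), facing Collaborate: Invest heavily gives 12, Invest lightly gives 13. Proposed Invest lightly is best. ✓
Lab 2 (research lead ahead), facing Collaborate: Invest heavily gives -3, Invest lightly gives 14. Proposed Invest lightly is best. ✓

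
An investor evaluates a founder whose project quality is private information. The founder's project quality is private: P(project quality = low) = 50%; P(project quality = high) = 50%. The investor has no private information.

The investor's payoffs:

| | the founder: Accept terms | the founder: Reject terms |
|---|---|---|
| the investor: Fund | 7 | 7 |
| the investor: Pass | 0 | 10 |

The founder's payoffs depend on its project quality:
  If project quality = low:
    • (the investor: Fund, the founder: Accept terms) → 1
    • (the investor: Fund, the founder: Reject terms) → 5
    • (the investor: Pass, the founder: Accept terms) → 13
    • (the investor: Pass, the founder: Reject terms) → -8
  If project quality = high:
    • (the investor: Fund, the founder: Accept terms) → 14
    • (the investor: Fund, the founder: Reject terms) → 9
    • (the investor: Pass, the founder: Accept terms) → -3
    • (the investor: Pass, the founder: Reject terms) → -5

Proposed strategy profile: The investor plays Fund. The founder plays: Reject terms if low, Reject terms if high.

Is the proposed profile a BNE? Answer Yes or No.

No

The investor plays Fund: E[Fund] = 0.5·(7) + 0.5·(7) = 7; E[Pass] = 10. Not best-responding. ✗
The founder (project quality low), facing Fund: Accept terms gives 1, Reject terms gives 5. Proposed Reject terms is best. ✓
The founder (project quality high), facing Fund: Accept terms gives 14, Reject terms gives 9. Proposed Reject terms is not best — profitable deviation exists. ✗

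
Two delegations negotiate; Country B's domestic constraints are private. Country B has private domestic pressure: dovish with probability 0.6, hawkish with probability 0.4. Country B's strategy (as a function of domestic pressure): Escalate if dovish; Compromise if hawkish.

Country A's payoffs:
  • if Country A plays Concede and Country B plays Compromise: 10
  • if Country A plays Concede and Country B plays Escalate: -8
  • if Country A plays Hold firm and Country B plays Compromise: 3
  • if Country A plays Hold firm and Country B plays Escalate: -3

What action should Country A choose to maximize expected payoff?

E[Concede] = 0.6·(-8) + 0.4·(10) = -0.8
E[Hold firm] = 0.6·(-3) + 0.4·(3) = -0.6
Best response: Hold firm (-0.6 is the largest).

Hold firm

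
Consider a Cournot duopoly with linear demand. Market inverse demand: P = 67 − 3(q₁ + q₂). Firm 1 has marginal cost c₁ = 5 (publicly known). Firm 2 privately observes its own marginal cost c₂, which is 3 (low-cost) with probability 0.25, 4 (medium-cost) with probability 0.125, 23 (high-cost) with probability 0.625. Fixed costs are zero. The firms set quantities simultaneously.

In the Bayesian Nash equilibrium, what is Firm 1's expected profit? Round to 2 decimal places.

Type-c best response for Firm 2: q₂(c) = (67 − c)/6 − q₁/2.
Firm 1 maximizes expected profit; its first-order condition is 67 − 6q₁ − 3E[q₂] − 5 = 0.
Substituting E[q₂] and solving: E[c₂] = 15.625, so q₁ = (67 − 2·5 + 15.625)/9 = 8.06944.
E[P] = 67 − 3·(q₁ + E[q₂]) = 29.2083; Firm 1's expected profit = (E[P] − 5)·q₁ = (29.2083 − 5)·8.06944 = 195.348.

195.35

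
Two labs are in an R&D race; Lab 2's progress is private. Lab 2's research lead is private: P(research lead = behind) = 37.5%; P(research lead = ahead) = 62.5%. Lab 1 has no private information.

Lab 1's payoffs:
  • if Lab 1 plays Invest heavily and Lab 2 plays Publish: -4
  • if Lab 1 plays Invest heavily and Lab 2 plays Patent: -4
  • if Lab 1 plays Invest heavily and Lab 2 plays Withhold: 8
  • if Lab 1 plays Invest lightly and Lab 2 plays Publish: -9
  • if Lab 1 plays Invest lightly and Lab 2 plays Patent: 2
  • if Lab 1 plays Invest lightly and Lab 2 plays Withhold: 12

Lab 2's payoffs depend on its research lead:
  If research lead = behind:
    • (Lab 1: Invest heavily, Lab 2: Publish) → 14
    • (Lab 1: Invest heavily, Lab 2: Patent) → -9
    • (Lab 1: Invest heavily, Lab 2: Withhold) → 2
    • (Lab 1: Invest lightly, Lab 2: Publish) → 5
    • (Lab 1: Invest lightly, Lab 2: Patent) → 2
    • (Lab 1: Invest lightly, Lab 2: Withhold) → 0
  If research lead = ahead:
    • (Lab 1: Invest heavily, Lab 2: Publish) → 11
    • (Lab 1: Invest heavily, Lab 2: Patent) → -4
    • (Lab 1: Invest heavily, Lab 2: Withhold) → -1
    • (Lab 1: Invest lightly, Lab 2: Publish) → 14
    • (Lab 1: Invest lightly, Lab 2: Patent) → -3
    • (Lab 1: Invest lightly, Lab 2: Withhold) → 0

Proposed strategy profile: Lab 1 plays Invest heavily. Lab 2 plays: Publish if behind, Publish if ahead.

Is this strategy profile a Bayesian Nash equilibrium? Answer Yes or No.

Yes

Lab 1 plays Invest heavily: E[Invest heavily] = 0.375·(-4) + 0.625·(-4) = -4; E[Invest lightly] = -9. Best-responding. ✓
Lab 2 (research lead behind), facing Invest heavily: Publish gives 14, Patent gives -9, Withhold gives 2. Proposed Publish is best. ✓
Lab 2 (research lead ahead), facing Invest heavily: Publish gives 11, Patent gives -4, Withhold gives -1. Proposed Publish is best. ✓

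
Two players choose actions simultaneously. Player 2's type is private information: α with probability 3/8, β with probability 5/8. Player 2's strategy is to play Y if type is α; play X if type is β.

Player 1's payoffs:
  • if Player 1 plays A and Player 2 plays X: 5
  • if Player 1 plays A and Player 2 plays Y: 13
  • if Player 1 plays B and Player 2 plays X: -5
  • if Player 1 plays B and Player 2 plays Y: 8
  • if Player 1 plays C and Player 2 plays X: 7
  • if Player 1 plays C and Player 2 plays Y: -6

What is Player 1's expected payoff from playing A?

E[A] = 3/8·13 + 5/8·5 = 39/8 + 25/8 = 8

8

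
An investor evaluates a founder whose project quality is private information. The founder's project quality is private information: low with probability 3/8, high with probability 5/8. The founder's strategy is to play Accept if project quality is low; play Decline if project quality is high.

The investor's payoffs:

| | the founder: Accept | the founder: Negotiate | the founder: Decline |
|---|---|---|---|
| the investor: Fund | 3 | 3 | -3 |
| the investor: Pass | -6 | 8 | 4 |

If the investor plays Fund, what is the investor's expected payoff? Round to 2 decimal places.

Take the expectation over the founder's project quality, weighting each type's action by its prior probability.
E[Fund] = 3/8·3 + 5/8·(-3) = 9/8 + (-15/8) = -3/4

-0.75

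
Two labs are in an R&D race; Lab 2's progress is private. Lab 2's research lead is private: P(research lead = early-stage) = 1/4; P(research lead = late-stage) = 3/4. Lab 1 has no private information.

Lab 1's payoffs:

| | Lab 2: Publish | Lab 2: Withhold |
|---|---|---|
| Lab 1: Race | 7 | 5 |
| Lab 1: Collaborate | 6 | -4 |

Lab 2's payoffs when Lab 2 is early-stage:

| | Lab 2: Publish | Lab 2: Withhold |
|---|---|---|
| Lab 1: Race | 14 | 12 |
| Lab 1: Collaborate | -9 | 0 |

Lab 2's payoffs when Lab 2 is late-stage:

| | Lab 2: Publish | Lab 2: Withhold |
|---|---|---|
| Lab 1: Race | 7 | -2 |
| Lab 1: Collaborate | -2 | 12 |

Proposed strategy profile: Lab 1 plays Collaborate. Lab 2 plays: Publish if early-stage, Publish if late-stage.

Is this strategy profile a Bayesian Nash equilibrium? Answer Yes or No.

A profile is a BNE iff every type of every player is best-responding given beliefs about the other side.
Lab 1 plays Collaborate: E[Collaborate] = 1/4·(6) + 3/4·(6) = 6; E[Race] = 7. Not best-responding. ✗
Lab 2 (research lead early-stage), facing Collaborate: Publish gives -9, Withhold gives 0. Proposed Publish is not best — profitable deviation exists. ✗
Lab 2 (research lead late-stage), facing Collaborate: Publish gives -2, Withhold gives 12. Proposed Publish is not best — profitable deviation exists. ✗

No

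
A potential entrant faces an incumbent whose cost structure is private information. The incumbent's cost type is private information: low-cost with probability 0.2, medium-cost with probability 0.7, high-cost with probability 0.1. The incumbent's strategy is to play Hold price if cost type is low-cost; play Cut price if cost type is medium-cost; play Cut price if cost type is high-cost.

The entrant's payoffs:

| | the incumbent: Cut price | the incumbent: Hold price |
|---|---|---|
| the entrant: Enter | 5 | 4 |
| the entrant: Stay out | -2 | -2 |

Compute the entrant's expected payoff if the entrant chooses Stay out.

E[Stay out] = 0.2·(-2) + 0.7·(-2) + 0.1·(-2) = (-0.4) + (-1.4) + (-0.2) = -2

-2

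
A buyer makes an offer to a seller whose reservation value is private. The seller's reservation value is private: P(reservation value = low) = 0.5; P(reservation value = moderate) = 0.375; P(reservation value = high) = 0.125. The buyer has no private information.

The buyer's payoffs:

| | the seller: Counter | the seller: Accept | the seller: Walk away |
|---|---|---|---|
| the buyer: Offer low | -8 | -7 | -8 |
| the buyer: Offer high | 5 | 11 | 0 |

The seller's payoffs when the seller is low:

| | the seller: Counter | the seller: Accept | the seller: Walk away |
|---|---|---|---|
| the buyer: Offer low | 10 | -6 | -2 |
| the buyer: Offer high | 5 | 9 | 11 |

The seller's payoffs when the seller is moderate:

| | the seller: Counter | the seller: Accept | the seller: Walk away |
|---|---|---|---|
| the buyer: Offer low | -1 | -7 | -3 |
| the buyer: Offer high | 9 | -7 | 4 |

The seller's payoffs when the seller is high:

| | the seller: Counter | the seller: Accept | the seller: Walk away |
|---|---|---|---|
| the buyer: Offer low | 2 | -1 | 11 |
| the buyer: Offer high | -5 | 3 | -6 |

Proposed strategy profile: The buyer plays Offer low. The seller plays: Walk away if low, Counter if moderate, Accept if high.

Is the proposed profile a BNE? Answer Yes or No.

No

The buyer plays Offer low: E[Offer low] = 0.5·(-8) + 0.375·(-8) + 0.125·(-7) = -7.875; E[Offer high] = 3.25. Not best-responding. ✗
The seller (reservation value low), facing Offer low: Counter gives 10, Accept gives -6, Walk away gives -2. Proposed Walk away is not best — profitable deviation exists. ✗
The seller (reservation value moderate), facing Offer low: Counter gives -1, Accept gives -7, Walk away gives -3. Proposed Counter is best. ✓
The seller (reservation value high), facing Offer low: Counter gives 2, Accept gives -1, Walk away gives 11. Proposed Accept is not best — profitable deviation exists. ✗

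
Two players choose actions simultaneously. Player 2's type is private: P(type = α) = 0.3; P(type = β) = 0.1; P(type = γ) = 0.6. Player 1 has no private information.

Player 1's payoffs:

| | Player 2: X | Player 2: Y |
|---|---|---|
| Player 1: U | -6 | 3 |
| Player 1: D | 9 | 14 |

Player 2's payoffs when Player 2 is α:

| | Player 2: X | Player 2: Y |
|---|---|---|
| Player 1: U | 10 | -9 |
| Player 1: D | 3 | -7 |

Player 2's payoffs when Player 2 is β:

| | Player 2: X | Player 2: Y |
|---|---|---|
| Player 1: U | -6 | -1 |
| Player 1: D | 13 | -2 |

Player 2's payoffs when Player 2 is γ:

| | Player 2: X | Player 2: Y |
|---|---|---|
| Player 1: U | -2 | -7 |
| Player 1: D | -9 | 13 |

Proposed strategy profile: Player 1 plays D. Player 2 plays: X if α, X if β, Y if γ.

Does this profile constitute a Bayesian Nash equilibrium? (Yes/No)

Player 1 plays D: E[D] = 0.3·(9) + 0.1·(9) + 0.6·(14) = 12; E[U] = -0.6. Best-responding. ✓
Player 2 (type α), facing D: X gives 3, Y gives -7. Proposed X is best. ✓
Player 2 (type β), facing D: X gives 13, Y gives -2. Proposed X is best. ✓
Player 2 (type γ), facing D: X gives -9, Y gives 13. Proposed Y is best. ✓

Yes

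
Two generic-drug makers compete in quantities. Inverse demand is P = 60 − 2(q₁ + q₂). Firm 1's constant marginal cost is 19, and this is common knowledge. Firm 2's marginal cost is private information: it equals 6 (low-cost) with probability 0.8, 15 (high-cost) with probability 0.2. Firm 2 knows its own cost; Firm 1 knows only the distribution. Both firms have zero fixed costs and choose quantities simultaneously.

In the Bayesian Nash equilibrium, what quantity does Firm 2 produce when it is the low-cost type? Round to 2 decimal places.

Firm 2 with cost c maximizes (60 − 2(q₁+q₂) − c)·q₂, giving q₂(c) = (60 − c − 2q₁)/4.
E[c₂] = 0.8·6 + 0.2·15 = 7.8
Firm 1's FOC against E[q₂] yields q₁ = (60 − 2·19 + E[c₂])/6 = (60 − 38 + 7.8)/6 = 4.96667.
q₂(low-cost) = (60 − 6 − 2·4.96667)/4 = 11.0167.

11.02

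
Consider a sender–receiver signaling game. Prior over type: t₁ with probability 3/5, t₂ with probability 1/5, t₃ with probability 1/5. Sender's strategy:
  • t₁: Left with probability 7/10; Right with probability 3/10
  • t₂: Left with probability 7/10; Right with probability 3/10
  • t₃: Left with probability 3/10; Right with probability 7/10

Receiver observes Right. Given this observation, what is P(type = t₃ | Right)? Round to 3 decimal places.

0.368

Apply Bayes' rule using the sender's strategy as the likelihood.
P(Right) = (3/5)·(3/10) + (1/5)·(3/10) + (1/5)·(7/10) = 19/50
P(t₃ | Right) = ((1/5)·(7/10)) / (19/50) = (7/50) / (19/50) = 7/19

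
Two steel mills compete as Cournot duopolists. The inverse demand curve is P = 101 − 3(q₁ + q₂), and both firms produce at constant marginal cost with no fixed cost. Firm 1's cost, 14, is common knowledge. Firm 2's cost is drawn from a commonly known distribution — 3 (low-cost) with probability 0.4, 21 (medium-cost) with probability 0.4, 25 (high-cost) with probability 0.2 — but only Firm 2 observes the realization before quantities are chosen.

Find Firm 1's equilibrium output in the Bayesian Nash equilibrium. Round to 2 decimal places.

Firm 2 with cost c maximizes (101 − 3(q₁+q₂) − c)·q₂, giving q₂(c) = (101 − c − 3q₁)/6.
E[c₂] = 0.4·3 + 0.4·21 + 0.2·25 = 14.6
Firm 1's FOC against E[q₂] yields q₁ = (101 − 2·14 + E[c₂])/9 = (101 − 28 + 14.6)/9 = 9.73333.

9.73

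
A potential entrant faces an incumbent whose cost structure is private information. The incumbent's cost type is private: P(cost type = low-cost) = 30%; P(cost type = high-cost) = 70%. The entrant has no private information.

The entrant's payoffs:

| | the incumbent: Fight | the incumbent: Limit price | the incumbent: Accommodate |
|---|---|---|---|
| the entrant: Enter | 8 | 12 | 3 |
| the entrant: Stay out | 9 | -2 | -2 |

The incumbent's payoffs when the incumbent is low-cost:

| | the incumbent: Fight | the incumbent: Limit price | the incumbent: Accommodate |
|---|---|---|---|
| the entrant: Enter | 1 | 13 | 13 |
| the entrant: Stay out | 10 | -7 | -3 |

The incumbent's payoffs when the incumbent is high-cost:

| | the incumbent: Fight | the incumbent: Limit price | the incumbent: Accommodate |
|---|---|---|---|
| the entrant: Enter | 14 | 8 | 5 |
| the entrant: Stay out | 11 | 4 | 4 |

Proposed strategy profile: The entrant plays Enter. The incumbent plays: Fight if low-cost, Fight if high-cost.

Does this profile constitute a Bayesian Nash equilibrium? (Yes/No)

No

A profile is a BNE iff every type of every player is best-responding given beliefs about the other side.
The entrant plays Enter: E[Enter] = 0.3·(8) + 0.7·(8) = 8; E[Stay out] = 9. Not best-responding. ✗
The incumbent (cost type low-cost), facing Enter: Fight gives 1, Limit price gives 13, Accommodate gives 13. Proposed Fight is not best — profitable deviation exists. ✗
The incumbent (cost type high-cost), facing Enter: Fight gives 14, Limit price gives 8, Accommodate gives 5. Proposed Fight is best. ✓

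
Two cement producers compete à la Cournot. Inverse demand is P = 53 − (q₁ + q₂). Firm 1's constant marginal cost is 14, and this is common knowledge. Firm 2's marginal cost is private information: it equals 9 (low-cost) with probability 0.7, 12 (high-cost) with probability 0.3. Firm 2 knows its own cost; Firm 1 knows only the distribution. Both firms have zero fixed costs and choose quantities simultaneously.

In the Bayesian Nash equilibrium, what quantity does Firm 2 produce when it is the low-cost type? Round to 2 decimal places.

Type-c best response for Firm 2: q₂(c) = (53 − c)/2 − q₁/2.
Firm 1 maximizes expected profit; its first-order condition is 53 − 2q₁ − E[q₂] − 14 = 0.
Substituting E[q₂] and solving: E[c₂] = 9.9, so q₁ = (53 − 2·14 + 9.9)/3 = 11.6333.
q₂(low-cost) = (53 − 9 − 11.6333)/2 = 16.1833.

16.18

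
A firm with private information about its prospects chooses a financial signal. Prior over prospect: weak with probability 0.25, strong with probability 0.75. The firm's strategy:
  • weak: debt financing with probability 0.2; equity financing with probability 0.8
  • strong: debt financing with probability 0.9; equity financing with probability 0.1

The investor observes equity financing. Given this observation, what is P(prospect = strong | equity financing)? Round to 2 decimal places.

P(equity financing) = 0.25·0.8 + 0.75·0.1 = 0.275
P(strong | equity financing) = (0.75·0.1) / 0.275 = 0.075 / 0.275 = 0.272727

0.27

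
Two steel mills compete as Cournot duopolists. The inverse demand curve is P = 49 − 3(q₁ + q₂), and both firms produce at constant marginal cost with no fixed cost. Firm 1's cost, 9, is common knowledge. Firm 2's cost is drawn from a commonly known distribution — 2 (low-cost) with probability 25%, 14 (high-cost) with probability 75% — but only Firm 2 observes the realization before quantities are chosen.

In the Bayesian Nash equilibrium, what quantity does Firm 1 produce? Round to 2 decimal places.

4.67

Firm 2 with cost c maximizes (49 − 3(q₁+q₂) − c)·q₂, giving q₂(c) = (49 − c − 3q₁)/6.
E[c₂] = 0.25·2 + 0.75·14 = 11
Firm 1's FOC against E[q₂] yields q₁ = (49 − 2·9 + E[c₂])/9 = (49 − 18 + 11)/9 = 4.66667.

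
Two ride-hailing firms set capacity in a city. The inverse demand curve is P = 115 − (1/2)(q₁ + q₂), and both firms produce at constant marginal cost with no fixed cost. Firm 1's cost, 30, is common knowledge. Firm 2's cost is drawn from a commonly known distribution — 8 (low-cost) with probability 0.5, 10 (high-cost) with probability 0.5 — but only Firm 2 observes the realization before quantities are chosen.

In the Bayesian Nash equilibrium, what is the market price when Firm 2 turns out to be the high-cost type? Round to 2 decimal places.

51.83

Firm 2 with cost c maximizes (115 − (1/2)(q₁+q₂) − c)·q₂, giving q₂(c) = (115 − c − (1/2)q₁).
E[c₂] = 0.5·8 + 0.5·10 = 9
Firm 1's FOC against E[q₂] yields q₁ = (115 − 2·30 + E[c₂])/(3/2) = (115 − 60 + 9)/(3/2) = 42.6667.
q₂(high-cost) = 83.6667, so P = 115 − (1/2)·(42.6667 + 83.6667) = 51.8333.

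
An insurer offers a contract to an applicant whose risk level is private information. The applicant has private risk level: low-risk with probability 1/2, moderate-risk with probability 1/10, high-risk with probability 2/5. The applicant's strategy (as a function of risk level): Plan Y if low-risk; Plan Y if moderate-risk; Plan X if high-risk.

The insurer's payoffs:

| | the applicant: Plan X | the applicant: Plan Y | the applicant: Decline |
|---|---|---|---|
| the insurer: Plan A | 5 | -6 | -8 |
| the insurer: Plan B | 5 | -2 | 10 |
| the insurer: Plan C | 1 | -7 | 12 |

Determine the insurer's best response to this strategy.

E[Plan A] = 1/2·(-6) + 1/10·(-6) + 2/5·(5) = -8/5
E[Plan B] = 1/2·(-2) + 1/10·(-2) + 2/5·(5) = 4/5
E[Plan C] = 1/2·(-7) + 1/10·(-7) + 2/5·(1) = -19/5
Best response: Plan B (4/5 is the largest).

Plan B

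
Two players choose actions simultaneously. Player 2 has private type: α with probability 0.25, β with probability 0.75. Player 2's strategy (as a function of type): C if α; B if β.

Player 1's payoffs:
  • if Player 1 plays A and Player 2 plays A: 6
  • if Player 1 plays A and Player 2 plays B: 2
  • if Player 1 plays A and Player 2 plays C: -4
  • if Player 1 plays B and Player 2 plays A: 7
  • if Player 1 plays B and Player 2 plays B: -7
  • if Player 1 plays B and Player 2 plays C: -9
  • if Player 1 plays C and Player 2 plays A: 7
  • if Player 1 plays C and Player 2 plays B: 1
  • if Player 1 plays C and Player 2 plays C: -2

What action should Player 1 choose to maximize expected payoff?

A

Compute Player 1's expected payoff for each action, taking the expectation over Player 2's type.
E[A] = 0.25·(-4) + 0.75·(2) = 0.5
E[B] = 0.25·(-9) + 0.75·(-7) = -7.5
E[C] = 0.25·(-2) + 0.75·(1) = 0.25
Best response: A (0.5 is the largest).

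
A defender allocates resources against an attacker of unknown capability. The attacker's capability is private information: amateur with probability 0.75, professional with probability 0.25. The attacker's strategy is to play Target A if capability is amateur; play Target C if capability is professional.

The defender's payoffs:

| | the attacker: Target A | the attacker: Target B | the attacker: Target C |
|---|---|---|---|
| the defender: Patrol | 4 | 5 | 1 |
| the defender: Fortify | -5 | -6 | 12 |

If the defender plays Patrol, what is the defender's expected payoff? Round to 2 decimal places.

Take the expectation over the attacker's capability, weighting each type's action by its prior probability.
E[Patrol] = 0.75·4 + 0.25·1 = 3 + 0.25 = 3.25

3.25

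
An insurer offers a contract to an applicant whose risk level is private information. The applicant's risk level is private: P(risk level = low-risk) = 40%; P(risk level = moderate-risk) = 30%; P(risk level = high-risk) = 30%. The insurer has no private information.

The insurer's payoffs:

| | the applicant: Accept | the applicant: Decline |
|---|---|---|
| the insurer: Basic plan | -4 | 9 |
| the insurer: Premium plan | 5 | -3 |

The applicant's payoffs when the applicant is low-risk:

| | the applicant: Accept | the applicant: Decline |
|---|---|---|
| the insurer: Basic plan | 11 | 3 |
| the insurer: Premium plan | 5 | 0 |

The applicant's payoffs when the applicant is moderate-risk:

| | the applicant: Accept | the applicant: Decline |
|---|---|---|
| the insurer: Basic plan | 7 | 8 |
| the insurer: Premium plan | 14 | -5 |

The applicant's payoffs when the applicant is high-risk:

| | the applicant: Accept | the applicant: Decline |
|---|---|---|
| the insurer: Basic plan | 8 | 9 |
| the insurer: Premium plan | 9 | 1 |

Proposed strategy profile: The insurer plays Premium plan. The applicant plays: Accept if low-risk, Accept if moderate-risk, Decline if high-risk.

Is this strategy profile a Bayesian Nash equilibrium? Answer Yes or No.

The insurer plays Premium plan: E[Premium plan] = 0.4·(5) + 0.3·(5) + 0.3·(-3) = 2.6; E[Basic plan] = -0.1. Best-responding. ✓
The applicant (risk level low-risk), facing Premium plan: Accept gives 5, Decline gives 0. Proposed Accept is best. ✓
The applicant (risk level moderate-risk), facing Premium plan: Accept gives 14, Decline gives -5. Proposed Accept is best. ✓
The applicant (risk level high-risk), facing Premium plan: Accept gives 9, Decline gives 1. Proposed Decline is not best — profitable deviation exists. ✗

No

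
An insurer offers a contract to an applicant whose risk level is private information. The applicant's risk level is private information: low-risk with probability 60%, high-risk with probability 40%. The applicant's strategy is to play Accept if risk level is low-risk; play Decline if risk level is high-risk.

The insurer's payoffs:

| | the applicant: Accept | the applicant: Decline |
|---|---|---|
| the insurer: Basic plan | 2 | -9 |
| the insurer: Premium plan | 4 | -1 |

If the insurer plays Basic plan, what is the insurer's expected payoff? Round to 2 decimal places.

E[Basic plan] = 0.6·2 + 0.4·(-9) = 1.2 + (-3.6) = -2.4

-2.40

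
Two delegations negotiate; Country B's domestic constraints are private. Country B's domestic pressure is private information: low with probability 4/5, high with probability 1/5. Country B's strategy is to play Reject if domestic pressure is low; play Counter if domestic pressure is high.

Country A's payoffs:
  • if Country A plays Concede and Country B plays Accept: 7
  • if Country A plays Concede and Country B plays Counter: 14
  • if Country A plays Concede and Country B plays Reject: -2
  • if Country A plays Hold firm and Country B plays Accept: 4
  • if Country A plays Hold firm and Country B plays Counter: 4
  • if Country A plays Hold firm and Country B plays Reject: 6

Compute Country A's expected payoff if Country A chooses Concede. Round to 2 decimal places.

E[Concede] = 4/5·(-2) + 1/5·14 = (-8/5) + 14/5 = 6/5

1.20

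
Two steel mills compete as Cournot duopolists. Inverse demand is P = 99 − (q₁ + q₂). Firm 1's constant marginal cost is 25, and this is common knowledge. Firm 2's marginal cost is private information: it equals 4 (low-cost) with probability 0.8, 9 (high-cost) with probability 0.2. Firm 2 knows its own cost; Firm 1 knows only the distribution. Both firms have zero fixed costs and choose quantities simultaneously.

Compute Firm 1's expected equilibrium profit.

324

Firm 2 with cost c maximizes (99 − (q₁+q₂) − c)·q₂, giving q₂(c) = (99 − c − q₁)/2.
E[c₂] = 0.8·4 + 0.2·9 = 5
Firm 1's FOC against E[q₂] yields q₁ = (99 − 2·25 + E[c₂])/3 = (99 − 50 + 5)/3 = 18.
E[P] = 99 − (q₁ + E[q₂]) = 43; Firm 1's expected profit = (E[P] − 25)·q₁ = (43 − 25)·18 = 324.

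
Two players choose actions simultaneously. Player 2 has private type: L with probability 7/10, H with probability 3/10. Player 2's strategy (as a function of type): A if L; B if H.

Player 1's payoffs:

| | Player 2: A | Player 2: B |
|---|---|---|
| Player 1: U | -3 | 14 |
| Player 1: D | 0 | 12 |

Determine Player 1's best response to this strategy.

D

E[U] = 7/10·(-3) + 3/10·(14) = 21/10
E[D] = 7/10·(0) + 3/10·(12) = 18/5
Best response: D (18/5 is the largest).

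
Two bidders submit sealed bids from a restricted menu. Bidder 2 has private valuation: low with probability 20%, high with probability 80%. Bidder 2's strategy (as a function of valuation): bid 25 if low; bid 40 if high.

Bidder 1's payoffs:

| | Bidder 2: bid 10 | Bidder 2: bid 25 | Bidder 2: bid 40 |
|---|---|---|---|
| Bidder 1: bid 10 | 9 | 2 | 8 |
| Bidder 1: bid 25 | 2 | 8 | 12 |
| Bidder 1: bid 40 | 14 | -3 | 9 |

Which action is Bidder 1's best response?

bid 25

Compute Bidder 1's expected payoff for each action, taking the expectation over Bidder 2's type.
E[bid 10] = 0.2·(2) + 0.8·(8) = 6.8
E[bid 25] = 0.2·(8) + 0.8·(12) = 11.2
E[bid 40] = 0.2·(-3) + 0.8·(9) = 6.6
Best response: bid 25 (11.2 is the largest).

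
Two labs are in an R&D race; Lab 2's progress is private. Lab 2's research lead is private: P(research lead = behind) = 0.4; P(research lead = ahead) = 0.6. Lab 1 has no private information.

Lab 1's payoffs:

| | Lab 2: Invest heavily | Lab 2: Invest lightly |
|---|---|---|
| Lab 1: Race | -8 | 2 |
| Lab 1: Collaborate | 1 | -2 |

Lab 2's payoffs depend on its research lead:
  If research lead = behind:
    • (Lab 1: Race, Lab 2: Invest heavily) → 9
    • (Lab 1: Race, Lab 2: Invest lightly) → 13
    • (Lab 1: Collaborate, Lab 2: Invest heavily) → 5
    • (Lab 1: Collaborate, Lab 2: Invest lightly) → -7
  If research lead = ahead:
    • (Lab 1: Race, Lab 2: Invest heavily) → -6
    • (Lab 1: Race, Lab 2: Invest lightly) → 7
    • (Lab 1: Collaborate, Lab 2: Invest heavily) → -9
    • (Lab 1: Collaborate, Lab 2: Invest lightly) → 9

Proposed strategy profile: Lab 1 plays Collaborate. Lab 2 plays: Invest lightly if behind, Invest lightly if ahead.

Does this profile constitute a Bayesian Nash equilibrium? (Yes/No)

No

Lab 1 plays Collaborate: E[Collaborate] = 0.4·(-2) + 0.6·(-2) = -2; E[Race] = 2. Not best-responding. ✗
Lab 2 (research lead behind), facing Collaborate: Invest heavily gives 5, Invest lightly gives -7. Proposed Invest lightly is not best — profitable deviation exists. ✗
Lab 2 (research lead ahead), facing Collaborate: Invest heavily gives -9, Invest lightly gives 9. Proposed Invest lightly is best. ✓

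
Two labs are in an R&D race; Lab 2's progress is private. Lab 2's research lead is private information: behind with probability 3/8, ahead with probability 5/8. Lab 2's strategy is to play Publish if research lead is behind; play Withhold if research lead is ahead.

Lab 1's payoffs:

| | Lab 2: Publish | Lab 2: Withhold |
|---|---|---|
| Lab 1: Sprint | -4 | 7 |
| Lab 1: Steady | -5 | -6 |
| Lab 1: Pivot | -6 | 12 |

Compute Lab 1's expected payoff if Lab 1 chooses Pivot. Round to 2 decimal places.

Take the expectation over Lab 2's research lead, weighting each type's action by its prior probability.
E[Pivot] = 3/8·(-6) + 5/8·12 = (-9/4) + 15/2 = 21/4

5.25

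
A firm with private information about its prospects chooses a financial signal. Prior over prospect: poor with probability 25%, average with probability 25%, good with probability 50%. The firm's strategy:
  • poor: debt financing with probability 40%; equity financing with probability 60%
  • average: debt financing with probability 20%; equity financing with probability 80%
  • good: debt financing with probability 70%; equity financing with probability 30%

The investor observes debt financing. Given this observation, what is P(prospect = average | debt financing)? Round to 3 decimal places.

P(debt financing) = 0.25·0.4 + 0.25·0.2 + 0.5·0.7 = 0.5
P(average | debt financing) = (0.25·0.2) / 0.5 = 0.05 / 0.5 = 0.1

0.100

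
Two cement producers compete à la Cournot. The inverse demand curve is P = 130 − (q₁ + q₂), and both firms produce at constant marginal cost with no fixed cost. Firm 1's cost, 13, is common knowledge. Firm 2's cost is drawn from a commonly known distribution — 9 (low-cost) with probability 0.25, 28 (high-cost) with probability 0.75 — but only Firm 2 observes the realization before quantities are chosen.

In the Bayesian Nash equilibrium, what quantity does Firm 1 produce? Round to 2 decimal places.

42.42

Type-c best response for Firm 2: q₂(c) = (130 − c)/2 − q₁/2.
Firm 1 maximizes expected profit; its first-order condition is 130 − 2q₁ − E[q₂] − 13 = 0.
Substituting E[q₂] and solving: E[c₂] = 23.25, so q₁ = (130 − 2·13 + 23.25)/3 = 42.4167.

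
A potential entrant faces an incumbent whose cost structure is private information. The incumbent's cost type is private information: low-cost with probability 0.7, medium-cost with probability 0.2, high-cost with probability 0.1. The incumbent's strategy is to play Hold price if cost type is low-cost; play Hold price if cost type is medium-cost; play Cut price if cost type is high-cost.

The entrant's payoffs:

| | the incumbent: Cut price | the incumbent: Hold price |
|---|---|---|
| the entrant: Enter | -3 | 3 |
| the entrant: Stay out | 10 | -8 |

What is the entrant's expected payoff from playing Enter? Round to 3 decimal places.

2.400

Take the expectation over the incumbent's cost type, weighting each type's action by its prior probability.
E[Enter] = 0.7·3 + 0.2·3 + 0.1·(-3) = 2.1 + 0.6 + (-0.3) = 2.4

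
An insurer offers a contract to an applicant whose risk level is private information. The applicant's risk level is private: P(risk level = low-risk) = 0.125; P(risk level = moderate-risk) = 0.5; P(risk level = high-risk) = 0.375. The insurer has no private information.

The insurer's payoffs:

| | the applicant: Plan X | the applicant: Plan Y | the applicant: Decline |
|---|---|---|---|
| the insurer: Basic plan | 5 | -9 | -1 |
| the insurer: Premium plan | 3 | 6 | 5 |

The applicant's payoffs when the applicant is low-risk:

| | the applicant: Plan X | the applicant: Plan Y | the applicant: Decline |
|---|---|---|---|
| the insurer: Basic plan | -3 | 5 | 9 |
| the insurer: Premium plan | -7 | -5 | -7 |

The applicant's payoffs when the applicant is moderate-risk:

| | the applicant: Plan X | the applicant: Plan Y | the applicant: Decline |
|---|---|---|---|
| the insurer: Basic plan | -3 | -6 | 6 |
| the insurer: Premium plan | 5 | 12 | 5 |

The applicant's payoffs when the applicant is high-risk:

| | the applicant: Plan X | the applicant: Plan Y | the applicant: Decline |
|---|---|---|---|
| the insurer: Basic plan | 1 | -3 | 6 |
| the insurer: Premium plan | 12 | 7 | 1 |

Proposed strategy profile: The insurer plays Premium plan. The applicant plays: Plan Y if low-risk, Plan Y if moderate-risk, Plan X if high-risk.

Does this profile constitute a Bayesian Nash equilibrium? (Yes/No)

A profile is a BNE iff every type of every player is best-responding given beliefs about the other side.
The insurer plays Premium plan: E[Premium plan] = 0.125·(6) + 0.5·(6) + 0.375·(3) = 4.875; E[Basic plan] = -3.75. Best-responding. ✓
The applicant (risk level low-risk), facing Premium plan: Plan X gives -7, Plan Y gives -5, Decline gives -7. Proposed Plan Y is best. ✓
The applicant (risk level moderate-risk), facing Premium plan: Plan X gives 5, Plan Y gives 12, Decline gives 5. Proposed Plan Y is best. ✓
The applicant (risk level high-risk), facing Premium plan: Plan X gives 12, Plan Y gives 7, Decline gives 1. Proposed Plan X is best. ✓

Yes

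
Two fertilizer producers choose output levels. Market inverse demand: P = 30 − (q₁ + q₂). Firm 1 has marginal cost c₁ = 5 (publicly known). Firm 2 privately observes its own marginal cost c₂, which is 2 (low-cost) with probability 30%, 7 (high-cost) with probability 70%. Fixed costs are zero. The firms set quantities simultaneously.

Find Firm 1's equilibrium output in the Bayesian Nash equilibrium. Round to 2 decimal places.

8.50

Firm 2 with cost c maximizes (30 − (q₁+q₂) − c)·q₂, giving q₂(c) = (30 − c − q₁)/2.
E[c₂] = 0.3·2 + 0.7·7 = 5.5
Firm 1's FOC against E[q₂] yields q₁ = (30 − 2·5 + E[c₂])/3 = (30 − 10 + 5.5)/3 = 8.5.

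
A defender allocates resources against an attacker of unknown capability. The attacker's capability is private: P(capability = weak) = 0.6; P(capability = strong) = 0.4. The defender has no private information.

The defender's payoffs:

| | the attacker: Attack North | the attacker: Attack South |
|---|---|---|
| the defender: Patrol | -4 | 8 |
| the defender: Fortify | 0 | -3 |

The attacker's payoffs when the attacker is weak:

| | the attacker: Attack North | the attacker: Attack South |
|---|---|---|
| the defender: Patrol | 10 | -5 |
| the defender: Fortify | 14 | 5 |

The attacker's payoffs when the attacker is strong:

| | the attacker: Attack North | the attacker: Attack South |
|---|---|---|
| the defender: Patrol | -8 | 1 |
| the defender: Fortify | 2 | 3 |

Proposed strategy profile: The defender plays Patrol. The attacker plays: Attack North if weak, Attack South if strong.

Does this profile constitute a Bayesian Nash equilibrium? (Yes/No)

A profile is a BNE iff every type of every player is best-responding given beliefs about the other side.
The defender plays Patrol: E[Patrol] = 0.6·(-4) + 0.4·(8) = 0.8; E[Fortify] = -1.2. Best-responding. ✓
The attacker (capability weak), facing Patrol: Attack North gives 10, Attack South gives -5. Proposed Attack North is best. ✓
The attacker (capability strong), facing Patrol: Attack North gives -8, Attack South gives 1. Proposed Attack South is best. ✓

Yes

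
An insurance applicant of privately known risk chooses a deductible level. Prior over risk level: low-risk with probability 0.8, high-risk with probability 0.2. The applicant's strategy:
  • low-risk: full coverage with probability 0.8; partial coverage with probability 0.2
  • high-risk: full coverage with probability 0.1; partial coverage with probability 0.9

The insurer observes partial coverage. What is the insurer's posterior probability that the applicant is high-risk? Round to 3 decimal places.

0.529

P(partial coverage) = 0.8·0.2 + 0.2·0.9 = 0.34
P(high-risk | partial coverage) = (0.2·0.9) / 0.34 = 0.18 / 0.34 = 0.529412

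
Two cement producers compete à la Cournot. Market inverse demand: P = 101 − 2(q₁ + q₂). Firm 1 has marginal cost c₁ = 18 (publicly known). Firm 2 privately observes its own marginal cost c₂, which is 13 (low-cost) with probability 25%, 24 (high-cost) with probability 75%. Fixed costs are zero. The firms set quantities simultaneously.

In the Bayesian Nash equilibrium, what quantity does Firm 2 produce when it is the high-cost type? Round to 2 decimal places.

12.06

Each type of Firm 2 best-responds to q₁; Firm 1 best-responds to the expected q₂ over Firm 2's types.
Firm 2 with cost c maximizes (101 − 2(q₁+q₂) − c)·q₂, giving q₂(c) = (101 − c − 2q₁)/4.
E[c₂] = 0.25·13 + 0.75·24 = 21.25
Firm 1's FOC against E[q₂] yields q₁ = (101 − 2·18 + E[c₂])/6 = (101 − 36 + 21.25)/6 = 14.375.
q₂(high-cost) = (101 − 24 − 2·14.375)/4 = 12.0625.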